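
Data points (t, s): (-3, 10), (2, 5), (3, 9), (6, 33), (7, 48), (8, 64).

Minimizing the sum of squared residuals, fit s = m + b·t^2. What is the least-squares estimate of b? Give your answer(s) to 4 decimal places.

b = 0.9719

Forming MᵀM = [[6, 171]; [171, 7971]] and Mᵀs = [169, 7827]ᵀ gives MᵀM·[m, b]ᵀ = Mᵀs.
Eliminating b: 7971·(row 1) − 171·(row 2) gives 18585·m = 7971·169 − 171·7827 = 8682, so m = 2894/6195.
Then b = (7827 − 171·(2894/6195))/7971 = 2007/2065.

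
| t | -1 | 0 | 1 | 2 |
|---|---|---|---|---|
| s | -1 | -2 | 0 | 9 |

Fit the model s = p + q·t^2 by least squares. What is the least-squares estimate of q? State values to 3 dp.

Forming AᵀA = [[4, 6]; [6, 18]] and Aᵀs = [6, 35]ᵀ gives AᵀA·[p, q]ᵀ = Aᵀs.
det = 4·18 − 6² = 36.
p = (6·18 − 6·35)/36 = -17/6; q = (4·35 − 6·6)/36 = 26/9.

q = 2.889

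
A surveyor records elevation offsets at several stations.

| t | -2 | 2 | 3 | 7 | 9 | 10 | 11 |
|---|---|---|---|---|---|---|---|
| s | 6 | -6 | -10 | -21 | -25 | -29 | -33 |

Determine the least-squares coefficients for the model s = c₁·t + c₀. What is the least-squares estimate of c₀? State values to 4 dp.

Setting ∂/∂c₁ … = 0 gives: 368·c₁ + 40·c₀ = -1079;  40·c₁ + 7·c₀ = -118.
(Σt·t = 368, Σt = 40, Σ1 = 7, Σt·s = -1079, Σs = -118.)
Determinant 368·7 − 40² = 976.
c₁ = ((-1079)·7 − 40·(-118))/976 = -2833/976; c₀ = (368·(-118) − 40·(-1079))/976 = -33/122.

c₀ = -0.2705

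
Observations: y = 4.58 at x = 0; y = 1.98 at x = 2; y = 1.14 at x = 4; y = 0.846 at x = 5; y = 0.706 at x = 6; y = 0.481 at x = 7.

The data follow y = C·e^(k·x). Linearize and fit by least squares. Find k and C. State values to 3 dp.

Let Y = ln y. Fitting Y = k·x + ln C by least squares:
Over the data: Σx = 24.0000, Σ(x)² = 130.0000, Σln y = 1.0886, Σx·ln y = -6.1579.
Normal system: [[130.0000, 24.0000]; [24.0000, 6]]·[k, ln C]ᵀ = [-6.1579, 1.0886]ᵀ.
Slope k = (n·Σx·ln y − Σx·Σln y)/(n·Σ(x)² − (Σx)²) = (6·-6.1579 − 24.0000·1.0886)/204.0000 = -0.30918; ln C = (Σln y − k·Σx)/n = 1.41815, so C = exp(1.41815) = 4.12948.

k = -0.309, C = 4.129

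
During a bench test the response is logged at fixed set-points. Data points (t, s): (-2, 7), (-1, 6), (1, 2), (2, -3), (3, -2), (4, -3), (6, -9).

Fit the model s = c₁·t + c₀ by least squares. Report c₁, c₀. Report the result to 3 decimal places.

c₁ = -1.970, c₀ = 3.372

Compute the Gram sums: Σt·t = 71, Σt = 13, Σ1 = 7.
And Σt·s = -96, Σs = -2.
XᵀX·[c₁, c₀]ᵀ = Xᵀs becomes [[71, 13]; [13, 7]]·[c₁, c₀]ᵀ = [-96, -2]ᵀ.
Eliminating c₀: 7·(row 1) − 13·(row 2) gives 328·c₁ = 7·(-96) − 13·(-2) = -646, so c₁ = -323/164.
Then c₀ = ((-2) − 13·(-323/164))/7 = 553/164.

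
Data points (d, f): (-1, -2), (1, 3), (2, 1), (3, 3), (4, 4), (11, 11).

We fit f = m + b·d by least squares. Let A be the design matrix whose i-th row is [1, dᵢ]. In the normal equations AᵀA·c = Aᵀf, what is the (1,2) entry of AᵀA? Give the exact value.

20

Row 1 ↔ basis 1, column 2 ↔ basis d, so (AᵀA)_{1,2} = Σᵢ d = (1)·(-1) + (1)·(1) + (1)·(2) + (1)·(3) + (1)·(4) + (1)·(11) = 20.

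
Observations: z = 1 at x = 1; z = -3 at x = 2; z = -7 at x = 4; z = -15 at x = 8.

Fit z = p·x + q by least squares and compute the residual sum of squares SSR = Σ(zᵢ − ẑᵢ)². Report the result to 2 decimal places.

SSR = 1.95

Normal-equation sums: Σx·x = 85, Σx = 15, Σ1 = 4.
Right-hand side: Σx·z = -153, Σz = -24.
Normal equations: [[85, 15]; [15, 4]]·[p, q]ᵀ = [-153, -24]ᵀ.
det = 85·4 − 15² = 115.
p = ((-153)·4 − 15·(-24))/115 = -252/115; q = (85·(-24) − 15·(-153))/115 = 51/23.
Residuals: 112/115, -96/115, -52/115, 36/115; SSR = 224/115.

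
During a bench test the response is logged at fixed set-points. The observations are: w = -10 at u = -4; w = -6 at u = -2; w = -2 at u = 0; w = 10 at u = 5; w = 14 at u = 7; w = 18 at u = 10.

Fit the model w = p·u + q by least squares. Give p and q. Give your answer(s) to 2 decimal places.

p = 2.09, q = -1.57

Normal-equation sums: Σu·u = 194, Σu = 16, Σ1 = 6.
For Mᵀw: Σu·w = 380, Σw = 24.
Normal equations: [[194, 16]; [16, 6]]·[p, q]ᵀ = [380, 24]ᵀ.
Determinant 194·6 − 16² = 908.
p = (380·6 − 16·24)/908 = 474/227; q = (194·24 − 16·380)/908 = -356/227.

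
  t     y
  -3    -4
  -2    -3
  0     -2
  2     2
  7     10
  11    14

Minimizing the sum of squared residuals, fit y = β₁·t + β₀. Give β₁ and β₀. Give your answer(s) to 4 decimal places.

Sums needed: Σt·t = 187, Σt = 15, Σ1 = 6.
And Σt·y = 246, Σy = 17.
Normal equations: [[187, 15]; [15, 6]]·[β₁, β₀]ᵀ = [246, 17]ᵀ.
Determinant 187·6 − 15² = 897.
β₁ = (246·6 − 15·17)/897 = 407/299; β₀ = (187·17 − 15·246)/897 = -511/897.

β₁ = 1.3612, β₀ = -0.5697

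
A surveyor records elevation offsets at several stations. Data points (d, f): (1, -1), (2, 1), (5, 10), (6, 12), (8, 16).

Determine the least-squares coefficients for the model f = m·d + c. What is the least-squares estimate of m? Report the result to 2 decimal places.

m = 2.52

From the data, Σd·d = 130, Σd = 22, Σ1 = 5.
And Σd·f = 251, Σf = 38.
XᵀX·[m, c]ᵀ = Xᵀf becomes [[130, 22]; [22, 5]]·[m, c]ᵀ = [251, 38]ᵀ.
Eliminating c: 5·(row 1) − 22·(row 2) gives 166·m = 5·251 − 22·38 = 419, so m = 419/166.
Then c = (38 − 22·(419/166))/5 = -291/83.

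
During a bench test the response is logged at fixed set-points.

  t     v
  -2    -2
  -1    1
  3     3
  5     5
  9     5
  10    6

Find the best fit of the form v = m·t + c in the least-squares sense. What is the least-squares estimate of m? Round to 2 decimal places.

Setting ∂/∂m … = 0 gives: 220·m + 24·c = 142;  24·m + 6·c = 18.
(Σt·t = 220, Σt = 24, Σ1 = 6, Σt·v = 142, Σv = 18.)
Δ = 220·6 − 24² = 744.
m = (142·6 − 24·18)/744 = 35/62; c = (220·18 − 24·142)/744 = 23/31.

m = 0.56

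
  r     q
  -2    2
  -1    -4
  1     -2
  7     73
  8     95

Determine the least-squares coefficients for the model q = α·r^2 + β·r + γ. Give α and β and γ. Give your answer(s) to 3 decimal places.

α = 1.511, β = 0.356, γ = -4.086

Compute the Gram sums: Σr^2·r^2 = 6515, Σr^2·r = 847, Σr^2 = 119, Σr·r = 119, Σr = 13, Σ1 = 5.
Right-hand side: Σr^2·q = 9659, Σr·q = 1269, Σq = 164.
Inverting the 3×3 Gram matrix, [α, β, γ]ᵀ = [31177/20634, 2447/6878, -42152/10317]ᵀ.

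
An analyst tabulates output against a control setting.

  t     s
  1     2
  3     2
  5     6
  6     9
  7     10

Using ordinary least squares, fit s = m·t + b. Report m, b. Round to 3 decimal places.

Normal-equation sums: Σt·t = 120, Σt = 22, Σ1 = 5.
Right-hand side: Σt·s = 162, Σs = 29.
Normal equations: [[120, 22]; [22, 5]]·[m, b]ᵀ = [162, 29]ᵀ.
det = 120·5 − 22² = 116.
m = (162·5 − 22·29)/116 = 43/29; b = (120·29 − 22·162)/116 = -21/29.

m = 1.483, b = -0.724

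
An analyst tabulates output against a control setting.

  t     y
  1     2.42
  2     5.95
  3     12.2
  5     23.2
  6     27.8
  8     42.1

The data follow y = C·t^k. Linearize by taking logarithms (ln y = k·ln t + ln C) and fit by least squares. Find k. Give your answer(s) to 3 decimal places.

Taking logs, ln y = k·ln t + ln C, so regress ln y on ln t.
Σln t = 7.2724, Σ(ln t)² = 11.8122, Σln y = 15.3778, Σln t·ln y = 22.7795.
Normal system: [[11.8122, 7.2724]; [7.2724, 6]]·[k, ln C]ᵀ = [22.7795, 15.3778]ᵀ.
Δ = 11.8122·6 − (7.2724)² = 17.9853; k = (22.7795·6 − 7.2724·15.3778)/17.9853 = 1.38130, ln C = (11.8122·15.3778 − 7.2724·22.7795)/17.9853 = 0.88875.

k = 1.381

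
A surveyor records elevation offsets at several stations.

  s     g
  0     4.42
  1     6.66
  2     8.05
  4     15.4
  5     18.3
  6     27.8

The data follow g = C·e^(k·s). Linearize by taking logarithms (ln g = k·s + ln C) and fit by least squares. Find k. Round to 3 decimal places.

Let Y = ln g. Fitting Y = k·s + ln C by least squares:
Over the data: Σs = 18.0000, Σ(s)² = 82.0000, Σln g = 14.4342, Σs·ln g = 51.4897.
Normal system: [[82.0000, 18.0000]; [18.0000, 6]]·[k, ln C]ᵀ = [51.4897, 14.4342]ᵀ.
Solving (det = 168.0000): k = 0.29239, ln C = 1.52853.

k = 0.292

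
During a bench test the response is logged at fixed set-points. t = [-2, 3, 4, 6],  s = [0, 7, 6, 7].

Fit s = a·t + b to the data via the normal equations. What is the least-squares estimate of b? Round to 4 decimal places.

b = 2.4676

From the data, Σt·t = 65, Σt = 11, Σ1 = 4.
Right-hand side: Σt·s = 87, Σs = 20.
So MᵀM·[a, b]ᵀ = Mᵀs: [[65, 11]; [11, 4]]·[a, b]ᵀ = [87, 20]ᵀ.
Eliminating b: 4·(row 1) − 11·(row 2) gives 139·a = 4·87 − 11·20 = 128, so a = 128/139.
Then b = (20 − 11·(128/139))/4 = 343/139.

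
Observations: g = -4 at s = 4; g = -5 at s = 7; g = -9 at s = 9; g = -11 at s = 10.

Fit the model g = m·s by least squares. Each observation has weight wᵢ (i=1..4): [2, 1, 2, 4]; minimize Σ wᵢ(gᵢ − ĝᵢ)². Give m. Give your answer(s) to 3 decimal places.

With design matrix X, XᵀWX = [[643]] and XᵀWg = [-669]ᵀ.
m = (-669)/643 = -1.04044.

m = -1.040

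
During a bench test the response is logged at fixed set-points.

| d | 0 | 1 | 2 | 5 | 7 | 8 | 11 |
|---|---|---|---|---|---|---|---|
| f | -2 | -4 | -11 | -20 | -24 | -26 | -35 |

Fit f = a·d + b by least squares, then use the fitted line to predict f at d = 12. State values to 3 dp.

Normal-equation sums: Σd·d = 264, Σd = 34, Σ1 = 7.
Moment sums: Σd·f = -887, Σf = -122.
So MᵀM·[a, b]ᵀ = Mᵀf: [[264, 34]; [34, 7]]·[a, b]ᵀ = [-887, -122]ᵀ.
Determinant 264·7 − 34² = 692.
a = ((-887)·7 − 34·(-122))/692 = -2061/692; b = (264·(-122) − 34·(-887))/692 = -1025/346.
At d = 12: f̂ = (-2061/692)·(12) + (-1025/346)·(1) = -13391/346.

f̂ = -38.702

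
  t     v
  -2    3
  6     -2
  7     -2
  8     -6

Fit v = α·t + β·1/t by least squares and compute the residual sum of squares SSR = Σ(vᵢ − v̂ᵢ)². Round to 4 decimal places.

From the data, Σt·t = 153, Σt·1/t = 4, Σ1/t·1/t = 8857/28224.
And Σt·v = -80, Σ1/t·v = -241/84.
Eliminating β: (8857/28224)·(row 1) − 4·(row 2) gives (100393/3136)·α = (8857/28224)·(-80) − 4·(-241/84) = -24041/1764, so α = -384656/903537.
Then β = ((-241/84) − 4·(-384656/903537))/(8857/28224) = -373072/100393.
Residuals: 262475/903537, 117830/100393, 1365182/903537, -1924268/903537; SSR = 7481729/903537.

SSR = 8.2805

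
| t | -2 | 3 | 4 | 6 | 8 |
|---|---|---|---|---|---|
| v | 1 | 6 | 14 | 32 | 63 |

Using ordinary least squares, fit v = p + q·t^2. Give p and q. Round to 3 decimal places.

Normal-equation sums: Σ1 = 5, Σt^2 = 129, Σt^2·t^2 = 5745.
For Xᵀv: Σv = 116, Σt^2·v = 5466.
So XᵀX·[p, q]ᵀ = Xᵀv: [[5, 129]; [129, 5745]]·[p, q]ᵀ = [116, 5466]ᵀ.
Determinant 5·5745 − 129² = 12084.
p = (116·5745 − 129·5466)/12084 = -6449/2014; q = (5·5466 − 129·116)/12084 = 2061/2014.

p = -3.202, q = 1.023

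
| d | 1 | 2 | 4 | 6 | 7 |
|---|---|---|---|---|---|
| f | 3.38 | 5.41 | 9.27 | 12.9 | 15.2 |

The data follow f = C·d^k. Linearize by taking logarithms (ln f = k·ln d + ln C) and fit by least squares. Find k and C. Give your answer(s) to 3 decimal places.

k = 0.768, C = 3.282

Let Y = ln f. Fitting Y = k·ln d + ln C by least squares:
XᵀX = [[9.3992, 5.8171]; [5.8171, 5]], rhs = [14.1345, 10.4114]ᵀ  (here Σln d = 5.8171, Σ(ln d)² = 9.3992, Σln f = 10.4114, Σln d·ln f = 14.1345).
Δ = 9.3992·5 − (5.8171)² = 13.1574; k = (14.1345·5 − 5.8171·10.4114)/13.1574 = 0.76825, ln C = (9.3992·10.4114 − 5.8171·14.1345)/13.1574 = 1.18849, so C = exp(1.18849) = 3.28212.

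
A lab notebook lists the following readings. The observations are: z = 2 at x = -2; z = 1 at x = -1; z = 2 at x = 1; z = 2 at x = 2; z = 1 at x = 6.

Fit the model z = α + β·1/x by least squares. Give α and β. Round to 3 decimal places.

α = 1.588, β = 0.357

With design matrix M, MᵀM = [[5, 1/6]; [1/6, 91/36]] and Mᵀz = [8, 7/6]ᵀ.
Determinant 5·(91/36) − (1/6)² = 227/18.
α = (8·(91/36) − (1/6)·(7/6))/(227/18) = 721/454; β = (5·(7/6) − (1/6)·8)/(227/18) = 81/227.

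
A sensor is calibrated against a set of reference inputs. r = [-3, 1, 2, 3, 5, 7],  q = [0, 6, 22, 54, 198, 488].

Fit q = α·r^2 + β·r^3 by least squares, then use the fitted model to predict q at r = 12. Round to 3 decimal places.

q̂ = 2149.150

Forming XᵀX = [[3205, 19965]; [19965, 134797]] and Xᵀq = [29442, 193774]ᵀ gives XᵀX·[α, β]ᵀ = Xᵀq.
Determinant 3205·134797 − 19965² = 33423160.
α = (29442·134797 − 19965·193774)/33423160 = 24998841/8355790; β = (3205·193774 − 19965·29442)/33423160 = 1661807/1671158.
At r = 12: q̂ = (24998841/8355790)·(144) + (1661807/1671158)·(1728) = 8978922792/4177895.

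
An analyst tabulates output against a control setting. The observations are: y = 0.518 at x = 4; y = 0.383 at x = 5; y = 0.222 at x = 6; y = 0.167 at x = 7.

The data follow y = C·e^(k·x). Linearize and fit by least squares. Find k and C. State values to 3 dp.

k = -0.394, C = 2.559

Taking logs, ln y = k·x + ln C, so regress ln y on x.
AᵀA = [[126.0000, 22.0000]; [22.0000, 4]], rhs = [-28.9885, -4.9123]ᵀ  (here Σx = 22.0000, Σ(x)² = 126.0000, Σln y = -4.9123, Σx·ln y = -28.9885).
Solving (det = 20.0000): k = -0.39413, ln C = 0.93963, so C = exp(0.93963) = 2.55904.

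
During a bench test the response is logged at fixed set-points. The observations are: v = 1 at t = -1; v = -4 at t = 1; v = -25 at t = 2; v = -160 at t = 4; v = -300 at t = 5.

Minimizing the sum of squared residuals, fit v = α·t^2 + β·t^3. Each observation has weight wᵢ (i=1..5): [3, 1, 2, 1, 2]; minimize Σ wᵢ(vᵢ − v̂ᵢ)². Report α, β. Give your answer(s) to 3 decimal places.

α = -2.043, β = -1.992

Compute the Gram sums: Σwᵢ·t^2·t^2 = 1542, Σwᵢ·t^2·t^3 = 7336, Σwᵢ·t^3·t^3 = 35478.
Moment sums: Σwᵢ·t^2·v = -17761, Σwᵢ·t^3·v = -85647.
Eliminating β: 35478·(row 1) − 7336·(row 2) gives 890180·α = 35478·(-17761) − 7336·(-85647) = -1818366, so α = -909183/445090.
Then β = ((-85647) − 7336·(-909183/445090))/35478 = -886489/445090.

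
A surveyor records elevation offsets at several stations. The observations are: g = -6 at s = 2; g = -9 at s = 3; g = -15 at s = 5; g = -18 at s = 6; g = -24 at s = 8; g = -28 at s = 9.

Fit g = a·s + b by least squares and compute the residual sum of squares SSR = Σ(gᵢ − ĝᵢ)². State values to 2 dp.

Compute the Gram sums: Σs·s = 219, Σs = 33, Σ1 = 6.
Moment sums: Σs·g = -666, Σg = -100.
Determinant 219·6 − 33² = 225.
a = ((-666)·6 − 33·(-100))/225 = -232/75; b = (219·(-100) − 33·(-666))/225 = 26/75.
Residuals: -4/25, -1/15, 3/25, 16/75, 2/5, -38/75; SSR = 38/75.

SSR = 0.51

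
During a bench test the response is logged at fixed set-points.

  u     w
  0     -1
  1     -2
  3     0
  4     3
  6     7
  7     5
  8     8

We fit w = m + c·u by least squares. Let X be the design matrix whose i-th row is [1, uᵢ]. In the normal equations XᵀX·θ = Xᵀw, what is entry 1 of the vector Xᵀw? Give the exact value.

20

Entry 1 ↔ basis 1, so (Xᵀw)_{1} = Σᵢ wᵢ = (1)·(-1) + (1)·(-2) + (1)·(0) + (1)·(3) + (1)·(7) + (1)·(5) + (1)·(8) = 20.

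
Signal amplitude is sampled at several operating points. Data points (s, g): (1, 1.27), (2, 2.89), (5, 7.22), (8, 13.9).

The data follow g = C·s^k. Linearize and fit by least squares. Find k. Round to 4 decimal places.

Taking logs, ln g = k·ln s + ln C, so regress ln g on ln s.
XᵀX = [[7.3948, 4.3820]; [4.3820, 4]], rhs = [9.3901, 5.9090]ᵀ  (here Σln s = 4.3820, Σ(ln s)² = 7.3948, Σln g = 5.9090, Σln s·ln g = 9.3901).
Solving (det = 10.3771): k = 1.12429, ln C = 0.24559.

k = 1.1243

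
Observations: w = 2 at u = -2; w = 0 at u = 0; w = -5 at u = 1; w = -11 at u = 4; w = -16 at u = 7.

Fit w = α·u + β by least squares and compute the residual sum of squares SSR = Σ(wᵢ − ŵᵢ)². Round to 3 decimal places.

SSR = 5.500

XᵀX·[α, β]ᵀ = Xᵀw reads: 70·α + 10·β = -165;  10·α + 5·β = -30.
(Σu·u = 70, Σu = 10, Σ1 = 5, Σu·w = -165, Σw = -30.)
Eliminating β: 5·(row 1) − 10·(row 2) gives 250·α = 5·(-165) − 10·(-30) = -525, so α = -21/10.
Then β = ((-30) − 10·(-21/10))/5 = -9/5.
Residuals: -2/5, 9/5, -11/10, -4/5, 1/2; SSR = 11/2.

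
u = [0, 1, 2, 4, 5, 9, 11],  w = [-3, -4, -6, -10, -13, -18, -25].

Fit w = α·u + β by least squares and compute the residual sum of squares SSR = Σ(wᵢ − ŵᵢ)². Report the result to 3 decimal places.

From the data, Σu·u = 248, Σu = 32, Σ1 = 7.
For Mᵀw: Σu·w = -558, Σw = -79.
MᵀM·[α, β]ᵀ = Mᵀw becomes [[248, 32]; [32, 7]]·[α, β]ᵀ = [-558, -79]ᵀ.
Δ = 248·7 − 32² = 712.
α = ((-558)·7 − 32·(-79))/712 = -689/356; β = (248·(-79) − 32·(-558))/712 = -217/89.
Residuals: -50/89, 133/356, 55/178, 16/89, -315/356, 661/356, -453/356; SSR = 1145/178.

SSR = 6.433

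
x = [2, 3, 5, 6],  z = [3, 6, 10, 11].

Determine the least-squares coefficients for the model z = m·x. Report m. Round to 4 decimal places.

The normal equations are: 74·m = 140.
Hence m = 140 / 74 ≈ 1.89189.

m = 1.8919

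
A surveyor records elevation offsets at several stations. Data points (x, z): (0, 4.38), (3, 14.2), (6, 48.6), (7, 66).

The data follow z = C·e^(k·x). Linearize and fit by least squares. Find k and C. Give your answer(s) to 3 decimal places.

k = 0.392, C = 4.397

Linearized form: ln z = k·x + ln C. From the 4 transformed points,
Σx = 16.0000, Σ(x)² = 94.0000, Σln z = 12.2036, Σx·ln z = 60.5891.
Equations: 94.0000·k + 16.0000·ln C = 60.5891;  16.0000·k + 4·ln C = 12.2036.
Slope k = (n·Σx·ln z − Σx·Σln z)/(n·Σ(x)² − (Σx)²) = (4·60.5891 − 16.0000·12.2036)/120.0000 = 0.39249; ln C = (Σln z − k·Σx)/n = 1.48092, so C = exp(1.48092) = 4.39700.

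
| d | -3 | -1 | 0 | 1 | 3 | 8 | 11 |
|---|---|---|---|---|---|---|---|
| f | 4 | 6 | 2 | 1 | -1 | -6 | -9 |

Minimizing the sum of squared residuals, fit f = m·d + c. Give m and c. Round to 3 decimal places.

With design matrix M, MᵀM = [[205, 19]; [19, 7]] and Mᵀf = [-167, -3]ᵀ.
Δ = 205·7 − 19² = 1074.
m = ((-167)·7 − 19·(-3))/1074 = -556/537; c = (205·(-3) − 19·(-167))/1074 = 1279/537.

m = -1.035, c = 2.382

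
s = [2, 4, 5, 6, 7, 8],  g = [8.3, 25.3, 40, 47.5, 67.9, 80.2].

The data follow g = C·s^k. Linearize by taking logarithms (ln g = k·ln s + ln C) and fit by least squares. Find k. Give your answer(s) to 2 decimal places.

k = 1.65

Let Y = ln g. Fitting Y = k·ln s + ln C by least squares:
Σln s = 9.5060, Σ(ln s)² = 16.3136, Σln g = 21.4992, Σln s·ln g = 36.1255.
Equations: 16.3136·k + 9.5060·ln C = 36.1255;  9.5060·k + 6·ln C = 21.4992.
Slope k = (n·Σln s·ln g − Σln s·Σln g)/(n·Σ(ln s)² − (Σln s)²) = (6·36.1255 − 9.5060·21.4992)/7.5177 = 1.64699; ln C = (Σln g − k·Σln s)/n = 0.97382.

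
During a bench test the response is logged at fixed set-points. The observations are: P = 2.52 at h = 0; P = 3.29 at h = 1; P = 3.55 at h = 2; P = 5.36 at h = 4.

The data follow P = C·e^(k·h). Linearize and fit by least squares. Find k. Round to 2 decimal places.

With ln Pᵢ as the transformed response and hᵢ as the regressor:
AᵀA = [[21.0000, 7.0000]; [7.0000, 4]], rhs = [10.4406, 5.0611]ᵀ  (here Σh = 7.0000, Σ(h)² = 21.0000, Σln P = 5.0611, Σh·ln P = 10.4406).
Solving (det = 35.0000): k = 0.18100, ln C = 0.94851.

k = 0.18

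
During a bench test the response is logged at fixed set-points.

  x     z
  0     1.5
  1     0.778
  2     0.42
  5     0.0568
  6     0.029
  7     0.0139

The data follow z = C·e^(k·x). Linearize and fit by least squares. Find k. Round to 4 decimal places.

With ln zᵢ as the transformed response and xᵢ as the regressor:
Σx = 21.0000, Σ(x)² = 115.0000, Σln z = -11.3976, Σx·ln z = -67.5009.
Equations: 115.0000·k + 21.0000·ln C = -67.5009;  21.0000·k + 6·ln C = -11.3976.
Slope k = (n·Σx·ln z − Σx·Σln z)/(n·Σ(x)² − (Σx)²) = (6·-67.5009 − 21.0000·-11.3976)/249.0000 = -0.66528; ln C = (Σln z − k·Σx)/n = 0.42889.

k = -0.6653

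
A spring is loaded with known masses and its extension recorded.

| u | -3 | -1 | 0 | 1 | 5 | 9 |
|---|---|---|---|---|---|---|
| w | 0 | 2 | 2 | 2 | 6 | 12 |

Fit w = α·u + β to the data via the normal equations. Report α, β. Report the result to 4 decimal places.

α = 0.9707, β = 2.2203

Setting ∂/∂α … = 0 gives: 117·α + 11·β = 138;  11·α + 6·β = 24.
det = 117·6 − 11² = 581.
α = (138·6 − 11·24)/581 = 564/581; β = (117·24 − 11·138)/581 = 1290/581.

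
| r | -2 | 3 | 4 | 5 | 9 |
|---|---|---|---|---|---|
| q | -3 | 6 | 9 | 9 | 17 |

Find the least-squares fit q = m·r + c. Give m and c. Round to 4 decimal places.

m = 1.8089, c = 0.7261

With design matrix M, MᵀM = [[135, 19]; [19, 5]] and Mᵀq = [258, 38]ᵀ.
Δ = 135·5 − 19² = 314.
m = (258·5 − 19·38)/314 = 284/157; c = (135·38 − 19·258)/314 = 114/157.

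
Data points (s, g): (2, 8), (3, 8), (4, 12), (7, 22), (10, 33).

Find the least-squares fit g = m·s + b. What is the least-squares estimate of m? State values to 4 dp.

Sums needed: Σs·s = 178, Σs = 26, Σ1 = 5.
Right-hand side: Σs·g = 572, Σg = 83.
So MᵀM·[m, b]ᵀ = Mᵀg: [[178, 26]; [26, 5]]·[m, b]ᵀ = [572, 83]ᵀ.
Determinant 178·5 − 26² = 214.
m = (572·5 − 26·83)/214 = 351/107; b = (178·83 − 26·572)/214 = -49/107.

m = 3.2804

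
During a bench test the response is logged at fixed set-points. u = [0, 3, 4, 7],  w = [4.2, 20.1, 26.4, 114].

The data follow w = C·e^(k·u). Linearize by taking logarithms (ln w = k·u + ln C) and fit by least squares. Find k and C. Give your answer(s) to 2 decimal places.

k = 0.47, C = 4.37

Let Y = ln w. Fitting Y = k·u + ln C by least squares:
Σu = 14.0000, Σ(u)² = 74.0000, Σln w = 12.4454, Σu·ln w = 55.2490.
Equations: 74.0000·k + 14.0000·ln C = 55.2490;  14.0000·k + 4·ln C = 12.4454.
Δ = 74.0000·4 − (14.0000)² = 100.0000; k = (55.2490·4 − 14.0000·12.4454)/100.0000 = 0.46761, ln C = (74.0000·12.4454 − 14.0000·55.2490)/100.0000 = 1.47471, so C = exp(1.47471) = 4.36977.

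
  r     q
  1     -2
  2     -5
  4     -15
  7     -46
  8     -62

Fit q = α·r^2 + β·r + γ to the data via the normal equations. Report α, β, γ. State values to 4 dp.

The normal system AᵀA·[α, β, γ]ᵀ = Aᵀq is [[6770, 928, 134]; [928, 134, 22]; [134, 22, 5]]·[α, β, γ]ᵀ = [-6484, -890, -130]ᵀ.
Solving the 3×3 system (Gaussian elimination) gives α = -554/519, β = 201/173, γ = -1300/519.

α = -1.0674, β = 1.1618, γ = -2.5048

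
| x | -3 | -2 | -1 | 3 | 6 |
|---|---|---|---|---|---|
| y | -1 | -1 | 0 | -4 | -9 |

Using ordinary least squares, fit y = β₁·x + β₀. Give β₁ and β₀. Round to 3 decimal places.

Sums needed: Σx·x = 59, Σx = 3, Σ1 = 5.
And Σx·y = -61, Σy = -15.
So AᵀA·[β₁, β₀]ᵀ = Aᵀy: [[59, 3]; [3, 5]]·[β₁, β₀]ᵀ = [-61, -15]ᵀ.
det = 59·5 − 3² = 286.
β₁ = ((-61)·5 − 3·(-15))/286 = -10/11; β₀ = (59·(-15) − 3·(-61))/286 = -27/11.

β₁ = -0.909, β₀ = -2.455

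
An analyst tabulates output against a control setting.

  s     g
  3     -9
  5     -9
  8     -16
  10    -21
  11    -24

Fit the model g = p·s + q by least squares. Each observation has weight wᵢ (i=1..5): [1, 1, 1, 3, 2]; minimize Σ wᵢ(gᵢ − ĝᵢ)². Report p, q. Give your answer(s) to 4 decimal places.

From the data, Σwᵢ·s·s = 640, Σwᵢ·s = 68, Σwᵢ·1 = 8.
Right-hand side: Σwᵢ·s·g = -1358, Σwᵢ·g = -145.
XᵀWX·[p, q]ᵀ = XᵀWg becomes [[640, 68]; [68, 8]]·[p, q]ᵀ = [-1358, -145]ᵀ.
det = 640·8 − 68² = 496.
p = ((-1358)·8 − 68·(-145))/496 = -251/124; q = (640·(-145) − 68·(-1358))/496 = -57/62.

p = -2.0242, q = -0.9194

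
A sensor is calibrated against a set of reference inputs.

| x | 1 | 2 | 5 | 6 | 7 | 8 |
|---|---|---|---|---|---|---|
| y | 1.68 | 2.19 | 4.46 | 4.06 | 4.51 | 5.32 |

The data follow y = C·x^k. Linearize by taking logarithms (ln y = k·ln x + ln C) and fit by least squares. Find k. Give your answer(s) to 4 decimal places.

k = 0.5536

Linearized form: ln y = k·ln x + ln C. From the 6 transformed points,
Σln x = 8.1197, Σ(ln x)² = 14.3918, Σln y = 7.3768, Σln x·ln y = 11.8671.
Equations: 14.3918·k + 8.1197·ln C = 11.8671;  8.1197·k + 6·ln C = 7.3768.
Solving (det = 20.4213): k = 0.55361, ln C = 0.48027.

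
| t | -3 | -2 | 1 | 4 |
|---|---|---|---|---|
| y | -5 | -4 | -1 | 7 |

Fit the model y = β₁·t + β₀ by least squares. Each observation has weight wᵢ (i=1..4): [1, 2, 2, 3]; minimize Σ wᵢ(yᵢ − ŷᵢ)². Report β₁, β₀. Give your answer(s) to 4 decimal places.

β₁ = 1.7700, β₀ = -0.7988

The normal equations are: 67·β₁ + 7·β₀ = 113;  7·β₁ + 8·β₀ = 6.
Eliminating β₀: 8·(row 1) − 7·(row 2) gives 487·β₁ = 8·113 − 7·6 = 862, so β₁ = 862/487.
Then β₀ = (6 − 7·(862/487))/8 = -389/487.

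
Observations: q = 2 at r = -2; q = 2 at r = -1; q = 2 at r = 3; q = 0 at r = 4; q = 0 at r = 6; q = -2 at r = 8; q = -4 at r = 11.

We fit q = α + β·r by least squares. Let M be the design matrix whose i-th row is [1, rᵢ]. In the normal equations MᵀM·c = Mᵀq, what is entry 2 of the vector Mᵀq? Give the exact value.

-60

Entry 2 ↔ basis r, so (Mᵀq)_{2} = Σᵢ (r)·qᵢ = (-2)·(2) + (-1)·(2) + (3)·(2) + (4)·(0) + (6)·(0) + (8)·(-2) + (11)·(-4) = -60.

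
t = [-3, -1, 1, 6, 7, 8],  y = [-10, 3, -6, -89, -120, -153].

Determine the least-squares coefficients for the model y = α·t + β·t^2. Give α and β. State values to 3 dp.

α = -2.895, β = -2.025

Forming XᵀX = [[160, 1044]; [1044, 7876]] and Xᵀy = [-2577, -18969]ᵀ gives XᵀX·[α, β]ᵀ = Xᵀy.
det = 160·7876 − 1044² = 170224.
α = ((-2577)·7876 − 1044·(-18969))/170224 = -30801/10639; β = (160·(-18969) − 1044·(-2577))/170224 = -86163/42556.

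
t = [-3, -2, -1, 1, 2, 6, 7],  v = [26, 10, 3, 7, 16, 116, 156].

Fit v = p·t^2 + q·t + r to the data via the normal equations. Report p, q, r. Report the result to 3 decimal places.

p = 2.974, q = 1.209, r = 1.798

Setting ∂/∂p … = 0 gives: 3812·p + 532·q + 104·r = 12168;  532·p + 104·q + 10·r = 1726;  104·p + 10·q + 7·r = 334.
(Σt^2·t^2 = 3812, Σt^2·t = 532, Σt^2 = 104, Σt·t = 104, Σt = 10, Σ1 = 7, Σt^2·v = 12168, Σt·v = 1726, Σv = 334.)
Inverting the 3×3 Gram matrix, [p, q, r]ᵀ = [20951/7044, 8513/7044, 2111/1174]ᵀ.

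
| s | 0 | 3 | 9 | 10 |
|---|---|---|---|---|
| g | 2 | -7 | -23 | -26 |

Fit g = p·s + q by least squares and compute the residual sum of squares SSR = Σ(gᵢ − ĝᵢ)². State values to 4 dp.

SSR = 0.2899

MᵀM·[p, q]ᵀ = Mᵀg reads: 190·p + 22·q = -488;  22·p + 4·q = -54.
(Σs·s = 190, Σs = 22, Σ1 = 4, Σs·g = -488, Σg = -54.)
Eliminating q: 4·(row 1) − 22·(row 2) gives 276·p = 4·(-488) − 22·(-54) = -764, so p = -191/69.
Then q = ((-54) − 22·(-191/69))/4 = 119/69.
Residuals: 19/69, -29/69, 13/69, -1/23; SSR = 20/69.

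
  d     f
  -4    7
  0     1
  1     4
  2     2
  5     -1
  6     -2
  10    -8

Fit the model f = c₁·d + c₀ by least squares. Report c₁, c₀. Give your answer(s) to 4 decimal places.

The normal equations are: 182·c₁ + 20·c₀ = -117;  20·c₁ + 7·c₀ = 3.
det = 182·7 − 20² = 874.
c₁ = ((-117)·7 − 20·3)/874 = -879/874; c₀ = (182·3 − 20·(-117))/874 = 1443/437.

c₁ = -1.0057, c₀ = 3.3021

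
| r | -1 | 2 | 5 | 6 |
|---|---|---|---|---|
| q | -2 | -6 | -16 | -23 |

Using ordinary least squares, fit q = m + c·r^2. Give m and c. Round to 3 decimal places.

m = -2.451, c = -0.564

From the data, Σ1 = 4, Σr^2 = 66, Σr^2·r^2 = 1938.
For Mᵀq: Σq = -47, Σr^2·q = -1254.
Determinant 4·1938 − 66² = 3396.
m = ((-47)·1938 − 66·(-1254))/3396 = -1387/566; c = (4·(-1254) − 66·(-47))/3396 = -319/566.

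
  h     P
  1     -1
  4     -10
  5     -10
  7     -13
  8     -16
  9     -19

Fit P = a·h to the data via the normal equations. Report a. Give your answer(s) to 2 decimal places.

Setting ∂/∂a … = 0 gives: 236·a = -481.
(Σh·h = 236, Σh·P = -481.)
a = (-481)/236 = -2.03814.

a = -2.04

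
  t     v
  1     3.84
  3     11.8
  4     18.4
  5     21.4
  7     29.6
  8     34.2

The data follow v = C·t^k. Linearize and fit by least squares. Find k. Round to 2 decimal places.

Taking logs, ln v = k·ln t + ln C, so regress ln v on ln t.
Σln t = 8.1197, Σ(ln t)² = 13.8297, Σln v = 16.7093, Σln t·ln v = 25.6166.
Equations: 13.8297·k + 8.1197·ln C = 25.6166;  8.1197·k + 6·ln C = 16.7093.
Δ = 13.8297·6 − (8.1197)² = 17.0487; k = (25.6166·6 − 8.1197·16.7093)/17.0487 = 1.05725, ln C = (13.8297·16.7093 − 8.1197·25.6166)/17.0487 = 1.35412.

k = 1.06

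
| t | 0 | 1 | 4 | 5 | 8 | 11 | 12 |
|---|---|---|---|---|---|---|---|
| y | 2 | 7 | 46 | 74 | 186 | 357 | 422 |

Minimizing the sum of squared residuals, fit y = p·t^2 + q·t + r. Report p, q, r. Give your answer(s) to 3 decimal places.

Sums needed: Σt^2·t^2 = 40355, Σt^2·t = 3761, Σt^2 = 371, Σt·t = 371, Σt = 41, Σ1 = 7.
Right-hand side: Σt^2·y = 118462, Σt·y = 11040, Σy = 1094.
So AᵀA·[p, q, r]ᵀ = Aᵀy: [[40355, 3761, 371]; [3761, 371, 41]; [371, 41, 7]]·[p, q, r]ᵀ = [118462, 11040, 1094]ᵀ.
Row-reducing yields p = 488399/162708, q = -23873/23244, r = 87097/27118.

p = 3.002, q = -1.027, r = 3.212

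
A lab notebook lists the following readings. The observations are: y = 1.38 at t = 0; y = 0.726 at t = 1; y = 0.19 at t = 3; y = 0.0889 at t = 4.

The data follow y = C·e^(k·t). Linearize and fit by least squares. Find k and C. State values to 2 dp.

k = -0.68, C = 1.41

Linearized form: ln y = k·t + ln C. From the 4 transformed points,
Σt = 8.0000, Σ(t)² = 26.0000, Σln y = -4.0791, Σt·ln y = -14.9834.
Equations: 26.0000·k + 8.0000·ln C = -14.9834;  8.0000·k + 4·ln C = -4.0791.
Solving (det = 40.0000): k = -0.68252, ln C = 0.34526, so C = exp(0.34526) = 1.41236.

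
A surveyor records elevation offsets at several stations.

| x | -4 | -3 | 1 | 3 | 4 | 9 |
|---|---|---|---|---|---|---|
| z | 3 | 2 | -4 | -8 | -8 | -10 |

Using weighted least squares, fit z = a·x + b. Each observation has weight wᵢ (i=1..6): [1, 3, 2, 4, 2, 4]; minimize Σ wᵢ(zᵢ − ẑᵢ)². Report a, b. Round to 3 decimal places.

With design matrix M, MᵀWM = [[437, 45]; [45, 16]] and MᵀWz = [-558, -87]ᵀ.
Δ = 437·16 − 45² = 4967.
a = ((-558)·16 − 45·(-87))/4967 = -5013/4967; b = (437·(-87) − 45·(-558))/4967 = -12909/4967.

a = -1.009, b = -2.599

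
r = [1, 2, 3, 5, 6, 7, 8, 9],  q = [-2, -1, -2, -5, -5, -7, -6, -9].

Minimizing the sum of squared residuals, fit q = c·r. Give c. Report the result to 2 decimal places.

Entries of XᵀX: Σr·r = 269.
And Σr·q = -243.
So XᵀX·[c]ᵀ = Xᵀq: [[269]]·[c]ᵀ = [-243]ᵀ.
Hence c = -243 / 269 ≈ -0.903346.

c = -0.90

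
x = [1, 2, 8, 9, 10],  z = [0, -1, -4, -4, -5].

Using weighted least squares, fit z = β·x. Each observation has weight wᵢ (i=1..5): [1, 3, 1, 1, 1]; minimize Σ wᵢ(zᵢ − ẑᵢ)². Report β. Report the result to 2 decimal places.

The normal system MᵀWM·[β]ᵀ = MᵀWz is [[258]]·[β]ᵀ = [-124]ᵀ.
Hence β = -124 / 258 ≈ -0.48062.

β = -0.48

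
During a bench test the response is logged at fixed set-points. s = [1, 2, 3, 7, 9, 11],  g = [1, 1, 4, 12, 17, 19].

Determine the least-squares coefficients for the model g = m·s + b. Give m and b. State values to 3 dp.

m = 1.964, b = -1.802

With design matrix A, AᵀA = [[265, 33]; [33, 6]] and Aᵀg = [461, 54]ᵀ.
det = 265·6 − 33² = 501.
m = (461·6 − 33·54)/501 = 328/167; b = (265·54 − 33·461)/501 = -301/167.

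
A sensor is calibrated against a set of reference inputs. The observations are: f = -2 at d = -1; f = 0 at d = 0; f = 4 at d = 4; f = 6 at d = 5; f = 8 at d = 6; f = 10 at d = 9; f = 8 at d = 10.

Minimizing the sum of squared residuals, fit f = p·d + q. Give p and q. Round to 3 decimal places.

Sums needed: Σd·d = 259, Σd = 33, Σ1 = 7.
Moment sums: Σd·f = 266, Σf = 34.
Normal equations: [[259, 33]; [33, 7]]·[p, q]ᵀ = [266, 34]ᵀ.
Eliminating q: 7·(row 1) − 33·(row 2) gives 724·p = 7·266 − 33·34 = 740, so p = 185/181.
Then q = (34 − 33·(185/181))/7 = 7/181.

p = 1.022, q = 0.039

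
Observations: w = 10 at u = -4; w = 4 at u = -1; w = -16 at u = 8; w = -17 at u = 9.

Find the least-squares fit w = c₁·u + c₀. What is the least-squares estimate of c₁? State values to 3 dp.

From the data, Σu·u = 162, Σu = 12, Σ1 = 4.
And Σu·w = -325, Σw = -19.
So MᵀM·[c₁, c₀]ᵀ = Mᵀw: [[162, 12]; [12, 4]]·[c₁, c₀]ᵀ = [-325, -19]ᵀ.
Determinant 162·4 − 12² = 504.
c₁ = ((-325)·4 − 12·(-19))/504 = -134/63; c₀ = (162·(-19) − 12·(-325))/504 = 137/84.

c₁ = -2.127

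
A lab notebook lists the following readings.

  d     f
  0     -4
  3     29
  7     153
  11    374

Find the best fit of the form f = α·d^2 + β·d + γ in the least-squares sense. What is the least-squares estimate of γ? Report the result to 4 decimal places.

γ = -3.6814

Sums needed: Σd^2·d^2 = 17123, Σd^2·d = 1701, Σd^2 = 179, Σd·d = 179, Σd = 21, Σ1 = 4.
Right-hand side: Σd^2·f = 53012, Σd·f = 5272, Σf = 552.
Inverting the 3×3 Gram matrix, [α, β, γ]ᵀ = [27821/9400, 82681/47000, -21628/5875]ᵀ.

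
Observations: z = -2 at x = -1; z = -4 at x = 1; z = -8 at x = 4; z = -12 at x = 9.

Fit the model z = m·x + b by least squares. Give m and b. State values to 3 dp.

Compute the Gram sums: Σx·x = 99, Σx = 13, Σ1 = 4.
Right-hand side: Σx·z = -142, Σz = -26.
AᵀA·[m, b]ᵀ = Aᵀz becomes [[99, 13]; [13, 4]]·[m, b]ᵀ = [-142, -26]ᵀ.
Eliminating b: 4·(row 1) − 13·(row 2) gives 227·m = 4·(-142) − 13·(-26) = -230, so m = -230/227.
Then b = ((-26) − 13·(-230/227))/4 = -728/227.

m = -1.013, b = -3.207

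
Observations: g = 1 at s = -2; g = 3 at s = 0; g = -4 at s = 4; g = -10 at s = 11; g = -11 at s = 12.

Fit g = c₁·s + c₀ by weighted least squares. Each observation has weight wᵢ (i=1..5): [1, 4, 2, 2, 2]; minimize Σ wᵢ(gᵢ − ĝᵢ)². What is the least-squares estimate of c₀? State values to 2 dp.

Sums needed: Σwᵢ·s·s = 566, Σwᵢ·s = 52, Σwᵢ·1 = 11.
And Σwᵢ·s·g = -518, Σwᵢ·g = -37.
MᵀWM·[c₁, c₀]ᵀ = MᵀWg becomes [[566, 52]; [52, 11]]·[c₁, c₀]ᵀ = [-518, -37]ᵀ.
Eliminating c₀: 11·(row 1) − 52·(row 2) gives 3522·c₁ = 11·(-518) − 52·(-37) = -3774, so c₁ = -629/587.
Then c₀ = ((-37) − 52·(-629/587))/11 = 999/587.

c₀ = 1.70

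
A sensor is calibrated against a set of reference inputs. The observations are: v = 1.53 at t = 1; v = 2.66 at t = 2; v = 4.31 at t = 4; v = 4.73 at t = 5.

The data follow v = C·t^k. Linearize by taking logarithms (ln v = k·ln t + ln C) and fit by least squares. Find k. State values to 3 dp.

k = 0.710

Linearized form: ln v = k·ln t + ln C. From the 4 transformed points,
XᵀX = [[4.9926, 3.6889]; [3.6889, 4]], rhs = [5.2044, 4.4185]ᵀ  (here Σln t = 3.6889, Σ(ln t)² = 4.9926, Σln v = 4.4185, Σln t·ln v = 5.2044).
Solving (det = 6.3624): k = 0.71016, ln C = 0.44969.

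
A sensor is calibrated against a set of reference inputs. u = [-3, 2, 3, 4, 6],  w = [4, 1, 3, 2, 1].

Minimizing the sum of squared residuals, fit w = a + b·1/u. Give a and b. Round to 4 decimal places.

a = 2.7500, b = -3.0000

The normal equations are: 5·a + (11/12)·b = 11;  (11/12)·a + (9/16)·b = 5/6.
Δ = 5·(9/16) − (11/12)² = 71/36.
a = (11·(9/16) − (11/12)·(5/6))/(71/36) = 11/4; b = (5·(5/6) − (11/12)·11)/(71/36) = -3.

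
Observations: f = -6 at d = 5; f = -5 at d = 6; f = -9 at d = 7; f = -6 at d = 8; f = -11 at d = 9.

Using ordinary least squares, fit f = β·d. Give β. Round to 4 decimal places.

β = -1.0588

XᵀX·[β]ᵀ = Xᵀf reads: 255·β = -270.
β = (-270)/255 = -1.05882.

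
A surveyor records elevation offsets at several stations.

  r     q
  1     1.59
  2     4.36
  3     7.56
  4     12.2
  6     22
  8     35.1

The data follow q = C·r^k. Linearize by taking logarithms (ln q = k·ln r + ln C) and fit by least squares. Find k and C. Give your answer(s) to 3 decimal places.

k = 1.484, C = 1.556

Let Y = ln q. Fitting Y = k·ln r + ln C by least squares:
Σln r = 7.0493, Σ(ln r)² = 11.1437, Σln q = 13.1098, Σln r·ln q = 19.6482.
Equations: 11.1437·k + 7.0493·ln C = 19.6482;  7.0493·k + 6·ln C = 13.1098.
Solving (det = 17.1702): k = 1.48369, ln C = 0.44181, so C = exp(0.44181) = 1.55552.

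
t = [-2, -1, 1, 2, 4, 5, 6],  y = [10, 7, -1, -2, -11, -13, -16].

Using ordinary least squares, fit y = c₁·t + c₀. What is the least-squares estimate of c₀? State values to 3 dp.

Setting ∂/∂c₁ … = 0 gives: 87·c₁ + 15·c₀ = -237;  15·c₁ + 7·c₀ = -26.
Δ = 87·7 − 15² = 384.
c₁ = ((-237)·7 − 15·(-26))/384 = -423/128; c₀ = (87·(-26) − 15·(-237))/384 = 431/128.

c₀ = 3.367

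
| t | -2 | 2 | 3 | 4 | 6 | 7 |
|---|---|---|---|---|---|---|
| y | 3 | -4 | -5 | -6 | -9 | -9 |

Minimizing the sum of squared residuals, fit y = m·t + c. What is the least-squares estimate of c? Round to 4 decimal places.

c = -0.4545

Compute the Gram sums: Σt·t = 118, Σt = 20, Σ1 = 6.
Right-hand side: Σt·y = -170, Σy = -30.
So AᵀA·[m, c]ᵀ = Aᵀy: [[118, 20]; [20, 6]]·[m, c]ᵀ = [-170, -30]ᵀ.
Determinant 118·6 − 20² = 308.
m = ((-170)·6 − 20·(-30))/308 = -15/11; c = (118·(-30) − 20·(-170))/308 = -5/11.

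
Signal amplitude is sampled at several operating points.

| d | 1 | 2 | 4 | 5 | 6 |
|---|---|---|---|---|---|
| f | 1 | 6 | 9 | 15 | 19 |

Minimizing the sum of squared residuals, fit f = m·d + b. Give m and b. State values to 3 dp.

Forming MᵀM = [[82, 18]; [18, 5]] and Mᵀf = [238, 50]ᵀ gives MᵀM·[m, b]ᵀ = Mᵀf.
Determinant 82·5 − 18² = 86.
m = (238·5 − 18·50)/86 = 145/43; b = (82·50 − 18·238)/86 = -92/43.

m = 3.372, b = -2.140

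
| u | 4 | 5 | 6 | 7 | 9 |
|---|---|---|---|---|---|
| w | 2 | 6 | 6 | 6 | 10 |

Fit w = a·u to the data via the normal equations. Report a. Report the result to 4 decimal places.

The normal equations are: 207·a = 206.
(Σu·u = 207, Σu·w = 206.)
Hence a = 206 / 207 ≈ 0.995169.

a = 0.9952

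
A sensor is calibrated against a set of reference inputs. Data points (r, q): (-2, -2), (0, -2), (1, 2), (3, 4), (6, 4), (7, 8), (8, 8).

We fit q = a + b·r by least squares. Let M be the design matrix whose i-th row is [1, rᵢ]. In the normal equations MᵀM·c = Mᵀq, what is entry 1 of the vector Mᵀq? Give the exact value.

Entry 1 ↔ basis 1, so (Mᵀq)_{1} = Σᵢ qᵢ = (1)·(-2) + (1)·(-2) + (1)·(2) + (1)·(4) + (1)·(4) + (1)·(8) + (1)·(8) = 22.

22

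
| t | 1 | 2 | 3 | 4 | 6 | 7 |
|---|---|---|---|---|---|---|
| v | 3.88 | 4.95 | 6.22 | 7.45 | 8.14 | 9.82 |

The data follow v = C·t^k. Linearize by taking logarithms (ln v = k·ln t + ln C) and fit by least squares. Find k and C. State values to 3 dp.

Taking logs, ln v = k·ln t + ln C, so regress ln v on ln t.
XᵀX = [[10.6062, 6.9157]; [6.9157, 6]], rhs = [14.1028, 11.1724]ᵀ  (here Σln t = 6.9157, Σ(ln t)² = 10.6062, Σln v = 11.1724, Σln t·ln v = 14.1028).
Δ = 10.6062·6 − (6.9157)² = 15.8099; k = (14.1028·6 − 6.9157·11.1724)/15.8099 = 0.46500, ln C = (10.6062·11.1724 − 6.9157·14.1028)/15.8099 = 1.32610, so C = exp(1.32610) = 3.76634.

k = 0.465, C = 3.766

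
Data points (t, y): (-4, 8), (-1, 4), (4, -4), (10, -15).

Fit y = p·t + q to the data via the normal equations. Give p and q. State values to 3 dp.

Normal-equation sums: Σt·t = 133, Σt = 9, Σ1 = 4.
For Xᵀy: Σt·y = -202, Σy = -7.
XᵀX·[p, q]ᵀ = Xᵀy becomes [[133, 9]; [9, 4]]·[p, q]ᵀ = [-202, -7]ᵀ.
Determinant 133·4 − 9² = 451.
p = ((-202)·4 − 9·(-7))/451 = -745/451; q = (133·(-7) − 9·(-202))/451 = 887/451.

p = -1.652, q = 1.967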